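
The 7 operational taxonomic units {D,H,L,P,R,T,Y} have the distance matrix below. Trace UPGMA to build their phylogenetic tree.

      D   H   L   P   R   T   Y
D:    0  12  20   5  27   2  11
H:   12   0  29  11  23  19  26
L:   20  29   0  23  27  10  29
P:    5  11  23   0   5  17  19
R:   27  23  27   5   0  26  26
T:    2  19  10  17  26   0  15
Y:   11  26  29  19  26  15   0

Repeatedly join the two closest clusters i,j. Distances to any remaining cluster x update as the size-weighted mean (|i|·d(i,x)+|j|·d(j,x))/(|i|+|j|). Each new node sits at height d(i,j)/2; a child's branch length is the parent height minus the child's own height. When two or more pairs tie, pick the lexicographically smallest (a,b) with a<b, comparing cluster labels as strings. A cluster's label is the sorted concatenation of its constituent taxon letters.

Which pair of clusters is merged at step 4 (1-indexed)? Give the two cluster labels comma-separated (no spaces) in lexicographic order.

H,PR

iteration 1: select D,T (d=2); attach at lengths (1, 1); label the merged cluster DT
  updated: d(DT,H)=31/2, d(DT,L)=15, d(DT,P)=11, d(DT,R)=53/2, d(DT,Y)=13
iteration 2: select P,R (d=5); attach at lengths (5/2, 5/2); label the merged cluster PR
  updated: d(DT,PR)=75/4, d(H,PR)=17, d(L,PR)=25, d(PR,Y)=45/2
iteration 3: select DT,Y (d=13); attach at lengths (11/2, 13/2); label the merged cluster DTY
  updated: d(DTY,H)=19, d(DTY,L)=59/3, d(DTY,PR)=20
iteration 4: select H,PR (d=17); attach at lengths (17/2, 6); label the merged cluster HPR
  updated: d(DTY,HPR)=59/3, d(HPR,L)=79/3
iteration 5: select DTY,HPR (d=59/3); attach at lengths (10/3, 4/3); label the merged cluster DHPRTY
  updated: d(DHPRTY,L)=23
iteration 6: select DHPRTY,L (d=23); attach at lengths (5/3, 23/2); label the merged cluster DHLPRTY
final tree: ((((D:1,T:1):11/2,Y:13/2):10/3,(H:17/2,(P:5/2,R:5/2):6):4/3):5/3,L:23/2)
total length: 154/3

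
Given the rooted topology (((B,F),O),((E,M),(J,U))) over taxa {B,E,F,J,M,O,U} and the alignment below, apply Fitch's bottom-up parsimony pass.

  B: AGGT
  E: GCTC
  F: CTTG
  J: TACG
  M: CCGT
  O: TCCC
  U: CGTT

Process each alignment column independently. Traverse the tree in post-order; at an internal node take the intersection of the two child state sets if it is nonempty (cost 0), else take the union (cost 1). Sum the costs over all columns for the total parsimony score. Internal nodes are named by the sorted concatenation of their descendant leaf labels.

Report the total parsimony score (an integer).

site 0, node BF: B={A} ∪ F={C} → {A,C} (+1)
site 0, node BFO: BF={A,C} ∪ O={T} → {A,C,T} (+1)
site 0, node EM: E={G} ∪ M={C} → {C,G} (+1)
site 0, node JU: J={T} ∪ U={C} → {C,T} (+1)
site 0, node EJMU: EM={C,G} ∩ JU={C,T} → {C} (+0)
site 0, node BEFJMOU: BFO={A,C,T} ∩ EJMU={C} → {C} (+0)
site 1, node BF: B={G} ∪ F={T} → {G,T} (+1)
site 1, node BFO: BF={G,T} ∪ O={C} → {C,G,T} (+1)
site 1, node EM: E={C} ∩ M={C} → {C} (+0)
site 1, node JU: J={A} ∪ U={G} → {A,G} (+1)
site 1, node EJMU: EM={C} ∪ JU={A,G} → {A,C,G} (+1)
site 1, node BEFJMOU: BFO={C,G,T} ∩ EJMU={A,C,G} → {C,G} (+0)
site 2, node BF: B={G} ∪ F={T} → {G,T} (+1)
site 2, node BFO: BF={G,T} ∪ O={C} → {C,G,T} (+1)
site 2, node EM: E={T} ∪ M={G} → {G,T} (+1)
site 2, node JU: J={C} ∪ U={T} → {C,T} (+1)
site 2, node EJMU: EM={G,T} ∩ JU={C,T} → {T} (+0)
site 2, node BEFJMOU: BFO={C,G,T} ∩ EJMU={T} → {T} (+0)
site 3, node BF: B={T} ∪ F={G} → {G,T} (+1)
site 3, node BFO: BF={G,T} ∪ O={C} → {C,G,T} (+1)
site 3, node EM: E={C} ∪ M={T} → {C,T} (+1)
site 3, node JU: J={G} ∪ U={T} → {G,T} (+1)
site 3, node EJMU: EM={C,T} ∩ JU={G,T} → {T} (+0)
site 3, node BEFJMOU: BFO={C,G,T} ∩ EJMU={T} → {T} (+0)
per-site changes: [4, 4, 4, 4]; total = 16

16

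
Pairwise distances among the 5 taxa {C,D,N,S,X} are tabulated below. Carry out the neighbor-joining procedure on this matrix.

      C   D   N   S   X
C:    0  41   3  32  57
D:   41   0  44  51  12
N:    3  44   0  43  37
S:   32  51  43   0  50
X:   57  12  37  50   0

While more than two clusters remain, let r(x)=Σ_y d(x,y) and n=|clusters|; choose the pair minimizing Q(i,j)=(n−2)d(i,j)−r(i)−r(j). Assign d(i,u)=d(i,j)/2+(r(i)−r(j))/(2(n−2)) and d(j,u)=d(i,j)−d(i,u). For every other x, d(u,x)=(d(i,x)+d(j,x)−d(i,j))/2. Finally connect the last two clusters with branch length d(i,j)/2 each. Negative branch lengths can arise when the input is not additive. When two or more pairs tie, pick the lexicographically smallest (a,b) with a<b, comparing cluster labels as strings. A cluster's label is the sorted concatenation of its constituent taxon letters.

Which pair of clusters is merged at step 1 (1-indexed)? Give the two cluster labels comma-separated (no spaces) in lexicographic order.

iteration 1: select D,X (d=12, Q=-268); attach at lengths (14/3, 22/3); label the merged cluster DX
  updated: d(C,DX)=43, d(DX,N)=69/2, d(DX,S)=89/2
iteration 2: select C,N (d=3, Q=-305/2); attach at lengths (7/8, 17/8); label the merged cluster CN
  updated: d(CN,DX)=149/4, d(CN,S)=36
iteration 3: select CN,DX (d=149/4, Q=-471/4); attach at lengths (115/8, 183/8); label the merged cluster CDNX
  updated: d(CDNX,S)=173/8
iteration 4: select CDNX,S (d=173/8); attach at lengths (173/16, 173/16); label the merged cluster CDNSX
final tree: (((C:7/8,N:17/8):115/8,(D:14/3,X:22/3):183/8):173/16,S:173/16)
total length: 591/8

D,X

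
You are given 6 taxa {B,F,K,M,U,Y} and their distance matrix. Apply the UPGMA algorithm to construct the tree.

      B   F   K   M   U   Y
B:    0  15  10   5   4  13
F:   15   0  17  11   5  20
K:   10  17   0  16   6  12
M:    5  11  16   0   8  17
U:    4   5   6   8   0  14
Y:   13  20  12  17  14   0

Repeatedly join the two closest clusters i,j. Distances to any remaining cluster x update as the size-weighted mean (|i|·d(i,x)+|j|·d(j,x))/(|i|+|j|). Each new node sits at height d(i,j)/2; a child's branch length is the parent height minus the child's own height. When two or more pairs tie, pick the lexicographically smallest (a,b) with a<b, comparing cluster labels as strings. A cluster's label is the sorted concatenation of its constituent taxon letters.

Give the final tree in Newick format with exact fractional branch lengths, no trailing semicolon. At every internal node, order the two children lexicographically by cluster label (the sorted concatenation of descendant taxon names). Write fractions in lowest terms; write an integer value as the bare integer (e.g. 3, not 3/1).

iteration 1: select B,U (d=4); attach at lengths (2, 2); label the merged cluster BU
  updated: d(BU,F)=10, d(BU,K)=8, d(BU,M)=13/2, d(BU,Y)=27/2
iteration 2: select BU,M (d=13/2); attach at lengths (5/4, 13/4); label the merged cluster BMU
  updated: d(BMU,F)=31/3, d(BMU,K)=32/3, d(BMU,Y)=44/3
iteration 3: select BMU,F (d=31/3); attach at lengths (23/12, 31/6); label the merged cluster BFMU
  updated: d(BFMU,K)=49/4, d(BFMU,Y)=16
iteration 4: select K,Y (d=12); attach at lengths (6, 6); label the merged cluster KY
  updated: d(BFMU,KY)=113/8
iteration 5: select BFMU,KY (d=113/8); attach at lengths (91/48, 17/16); label the merged cluster BFKMUY
final tree: ((((B:2,U:2):5/4,M:13/4):23/12,F:31/6):91/48,(K:6,Y:6):17/16)
total length: 733/24

((((B:2,U:2):5/4,M:13/4):23/12,F:31/6):91/48,(K:6,Y:6):17/16)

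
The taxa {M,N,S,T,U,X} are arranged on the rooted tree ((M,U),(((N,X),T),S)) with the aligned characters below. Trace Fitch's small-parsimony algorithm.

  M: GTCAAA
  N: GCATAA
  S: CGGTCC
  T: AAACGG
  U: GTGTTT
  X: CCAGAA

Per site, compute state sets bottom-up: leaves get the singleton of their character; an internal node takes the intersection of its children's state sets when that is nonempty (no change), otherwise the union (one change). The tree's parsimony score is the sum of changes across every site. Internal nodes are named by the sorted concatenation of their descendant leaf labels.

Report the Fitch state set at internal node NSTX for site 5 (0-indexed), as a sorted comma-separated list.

A,C,G

site 0, node MU: M={G} ∩ U={G} → {G} (+0)
site 0, node NX: N={G} ∪ X={C} → {C,G} (+1)
site 0, node NTX: NX={C,G} ∪ T={A} → {A,C,G} (+1)
site 0, node NSTX: NTX={A,C,G} ∩ S={C} → {C} (+0)
site 0, node MNSTUX: MU={G} ∪ NSTX={C} → {C,G} (+1)
site 1, node MU: M={T} ∩ U={T} → {T} (+0)
site 1, node NX: N={C} ∩ X={C} → {C} (+0)
site 1, node NTX: NX={C} ∪ T={A} → {A,C} (+1)
site 1, node NSTX: NTX={A,C} ∪ S={G} → {A,C,G} (+1)
site 1, node MNSTUX: MU={T} ∪ NSTX={A,C,G} → {A,C,G,T} (+1)
site 2, node MU: M={C} ∪ U={G} → {C,G} (+1)
site 2, node NX: N={A} ∩ X={A} → {A} (+0)
site 2, node NTX: NX={A} ∩ T={A} → {A} (+0)
site 2, node NSTX: NTX={A} ∪ S={G} → {A,G} (+1)
site 2, node MNSTUX: MU={C,G} ∩ NSTX={A,G} → {G} (+0)
site 3, node MU: M={A} ∪ U={T} → {A,T} (+1)
site 3, node NX: N={T} ∪ X={G} → {G,T} (+1)
site 3, node NTX: NX={G,T} ∪ T={C} → {C,G,T} (+1)
site 3, node NSTX: NTX={C,G,T} ∩ S={T} → {T} (+0)
site 3, node MNSTUX: MU={A,T} ∩ NSTX={T} → {T} (+0)
site 4, node MU: M={A} ∪ U={T} → {A,T} (+1)
site 4, node NX: N={A} ∩ X={A} → {A} (+0)
site 4, node NTX: NX={A} ∪ T={G} → {A,G} (+1)
site 4, node NSTX: NTX={A,G} ∪ S={C} → {A,C,G} (+1)
site 4, node MNSTUX: MU={A,T} ∩ NSTX={A,C,G} → {A} (+0)
site 5, node MU: M={A} ∪ U={T} → {A,T} (+1)
site 5, node NX: N={A} ∩ X={A} → {A} (+0)
site 5, node NTX: NX={A} ∪ T={G} → {A,G} (+1)
site 5, node NSTX: NTX={A,G} ∪ S={C} → {A,C,G} (+1)
site 5, node MNSTUX: MU={A,T} ∩ NSTX={A,C,G} → {A} (+0)
per-site changes: [3, 3, 2, 3, 3, 3]; total = 17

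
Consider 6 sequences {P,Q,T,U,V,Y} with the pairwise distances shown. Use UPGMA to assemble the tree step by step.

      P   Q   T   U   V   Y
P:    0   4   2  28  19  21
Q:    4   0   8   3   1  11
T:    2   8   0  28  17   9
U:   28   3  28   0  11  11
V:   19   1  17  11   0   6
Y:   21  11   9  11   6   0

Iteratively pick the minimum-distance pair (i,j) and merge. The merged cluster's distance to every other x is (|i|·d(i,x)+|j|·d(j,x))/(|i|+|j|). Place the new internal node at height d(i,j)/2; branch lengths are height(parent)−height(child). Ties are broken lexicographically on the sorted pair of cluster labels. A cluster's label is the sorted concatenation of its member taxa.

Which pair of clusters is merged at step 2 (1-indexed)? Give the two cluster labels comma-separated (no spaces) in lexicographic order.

step 1: merge (Q,V) at d=1; branch lengths Q→1/2, V→1/2; new cluster QV
  updated: d(P,QV)=23/2, d(QV,T)=25/2, d(QV,U)=7, d(QV,Y)=17/2
step 2: merge (P,T) at d=2; branch lengths P→1, T→1; new cluster PT
  updated: d(PT,QV)=12, d(PT,U)=28, d(PT,Y)=15
step 3: merge (QV,U) at d=7; branch lengths QV→3, U→7/2; new cluster QUV
  updated: d(PT,QUV)=52/3, d(QUV,Y)=28/3
step 4: merge (QUV,Y) at d=28/3; branch lengths QUV→7/6, Y→14/3; new cluster QUVY
  updated: d(PT,QUVY)=67/4
step 5: merge (PT,QUVY) at d=67/4; branch lengths PT→59/8, QUVY→89/24; new cluster PQTUVY
final tree: ((P:1,T:1):59/8,(((Q:1/2,V:1/2):3,U:7/2):7/6,Y:14/3):89/24)
total length: 317/12

P,T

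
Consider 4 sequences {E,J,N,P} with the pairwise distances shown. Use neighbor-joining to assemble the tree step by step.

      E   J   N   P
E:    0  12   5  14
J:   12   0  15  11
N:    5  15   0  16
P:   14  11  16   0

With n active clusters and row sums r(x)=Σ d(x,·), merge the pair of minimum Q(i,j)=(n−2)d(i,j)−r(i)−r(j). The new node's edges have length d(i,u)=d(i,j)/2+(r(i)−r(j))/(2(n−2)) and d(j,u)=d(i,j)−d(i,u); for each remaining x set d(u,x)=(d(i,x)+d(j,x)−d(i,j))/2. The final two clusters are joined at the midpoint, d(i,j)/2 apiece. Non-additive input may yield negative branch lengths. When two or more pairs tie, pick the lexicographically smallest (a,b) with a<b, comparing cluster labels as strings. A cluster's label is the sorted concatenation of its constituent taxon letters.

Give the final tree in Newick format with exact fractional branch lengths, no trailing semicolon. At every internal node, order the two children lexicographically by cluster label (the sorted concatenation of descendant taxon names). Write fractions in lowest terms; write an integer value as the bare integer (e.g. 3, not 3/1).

iteration 1: select E,N (d=5, Q=-57); attach at lengths (5/4, 15/4); label the merged cluster EN
  updated: d(EN,J)=11, d(EN,P)=25/2
iteration 2: select EN,J (d=11, Q=-69/2); attach at lengths (25/4, 19/4); label the merged cluster EJN
  updated: d(EJN,P)=25/4
iteration 3: select EJN,P (d=25/4); attach at lengths (25/8, 25/8); label the merged cluster EJNP
final tree: (((E:5/4,N:15/4):25/4,J:19/4):25/8,P:25/8)
total length: 89/4

(((E:5/4,N:15/4):25/4,J:19/4):25/8,P:25/8)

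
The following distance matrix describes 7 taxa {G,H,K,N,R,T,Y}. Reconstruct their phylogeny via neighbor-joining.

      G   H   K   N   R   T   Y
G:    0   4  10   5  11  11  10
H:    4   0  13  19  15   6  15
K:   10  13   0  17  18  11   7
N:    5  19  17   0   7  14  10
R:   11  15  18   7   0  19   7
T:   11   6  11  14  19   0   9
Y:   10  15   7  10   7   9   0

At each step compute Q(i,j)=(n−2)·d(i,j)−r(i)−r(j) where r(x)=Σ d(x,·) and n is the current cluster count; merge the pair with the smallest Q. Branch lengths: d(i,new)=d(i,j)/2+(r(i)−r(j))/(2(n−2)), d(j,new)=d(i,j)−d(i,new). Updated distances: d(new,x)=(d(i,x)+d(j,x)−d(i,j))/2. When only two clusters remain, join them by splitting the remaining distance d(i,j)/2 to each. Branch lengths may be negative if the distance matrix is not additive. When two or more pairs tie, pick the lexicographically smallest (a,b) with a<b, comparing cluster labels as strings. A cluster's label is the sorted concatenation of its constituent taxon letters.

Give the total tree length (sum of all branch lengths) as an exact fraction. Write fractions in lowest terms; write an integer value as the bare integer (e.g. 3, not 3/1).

509/16

step 1: merge (N,R) at d=7, Q=-114; branch lengths N→3, R→4; new cluster NR
  updated: d(G,NR)=9/2, d(H,NR)=27/2, d(K,NR)=14, d(NR,T)=13, d(NR,Y)=5
step 2: merge (H,T) at d=6, Q=-155/2; branch lengths H→51/16, T→45/16; new cluster HT
  updated: d(G,HT)=9/2, d(HT,K)=9, d(HT,NR)=41/4, d(HT,Y)=9
step 3: merge (K,Y) at d=7, Q=-50; branch lengths K→5, Y→2; new cluster KY
  updated: d(G,KY)=13/2, d(HT,KY)=11/2, d(KY,NR)=6
step 4: merge (G,NR) at d=9/2, Q=-109/4; branch lengths G→15/16, NR→57/16; new cluster GNR
  updated: d(GNR,HT)=41/8, d(GNR,KY)=4
step 5: merge (GNR,HT) at d=41/8, Q=-117/8; branch lengths GNR→29/16, HT→53/16; new cluster GHNRT
  updated: d(GHNRT,KY)=35/16
step 6: merge (GHNRT,KY) at d=35/16; branch lengths GHNRT→35/32, KY→35/32; new cluster GHKNRTY
final tree: (((G:15/16,(N:3,R:4):57/16):29/16,(H:51/16,T:45/16):53/16):35/32,(K:5,Y:2):35/32)
total length: 509/16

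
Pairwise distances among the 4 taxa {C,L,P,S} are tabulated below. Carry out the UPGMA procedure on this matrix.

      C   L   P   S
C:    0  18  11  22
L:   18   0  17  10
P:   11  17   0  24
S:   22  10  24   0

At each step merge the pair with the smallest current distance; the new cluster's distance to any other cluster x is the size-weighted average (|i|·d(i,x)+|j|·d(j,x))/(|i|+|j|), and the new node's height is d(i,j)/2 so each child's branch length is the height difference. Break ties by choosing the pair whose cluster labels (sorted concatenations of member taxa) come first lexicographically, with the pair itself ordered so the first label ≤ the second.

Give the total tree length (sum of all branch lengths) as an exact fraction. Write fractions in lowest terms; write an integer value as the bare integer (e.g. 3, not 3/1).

step 1: merge (L,S) at d=10; branch lengths L→5, S→5; new cluster LS
  updated: d(C,LS)=20, d(LS,P)=41/2
step 2: merge (C,P) at d=11; branch lengths C→11/2, P→11/2; new cluster CP
  updated: d(CP,LS)=81/4
step 3: merge (CP,LS) at d=81/4; branch lengths CP→37/8, LS→41/8; new cluster CLPS
final tree: ((C:11/2,P:11/2):37/8,(L:5,S:5):41/8)
total length: 123/4

123/4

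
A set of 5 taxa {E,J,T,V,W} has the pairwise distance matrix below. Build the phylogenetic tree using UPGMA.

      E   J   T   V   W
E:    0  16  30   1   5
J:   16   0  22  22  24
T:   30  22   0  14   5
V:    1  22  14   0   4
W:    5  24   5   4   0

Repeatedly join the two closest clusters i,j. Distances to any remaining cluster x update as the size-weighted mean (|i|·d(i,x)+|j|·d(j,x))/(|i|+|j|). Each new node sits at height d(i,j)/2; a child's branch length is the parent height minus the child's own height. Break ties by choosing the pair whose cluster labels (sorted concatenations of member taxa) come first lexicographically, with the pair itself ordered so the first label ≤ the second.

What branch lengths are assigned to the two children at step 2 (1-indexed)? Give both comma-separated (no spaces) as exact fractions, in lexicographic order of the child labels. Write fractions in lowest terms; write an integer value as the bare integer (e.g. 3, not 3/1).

step 1: merge (E,V) at d=1; branch lengths E→1/2, V→1/2; new cluster EV
  updated: d(EV,J)=19, d(EV,T)=22, d(EV,W)=9/2
step 2: merge (EV,W) at d=9/2; branch lengths EV→7/4, W→9/4; new cluster EVW
  updated: d(EVW,J)=62/3, d(EVW,T)=49/3
step 3: merge (EVW,T) at d=49/3; branch lengths EVW→71/12, T→49/6; new cluster ETVW
  updated: d(ETVW,J)=21
step 4: merge (ETVW,J) at d=21; branch lengths ETVW→7/3, J→21/2; new cluster EJTVW
final tree: ((((E:1/2,V:1/2):7/4,W:9/4):71/12,T:49/6):7/3,J:21/2)
total length: 383/12

7/4,9/4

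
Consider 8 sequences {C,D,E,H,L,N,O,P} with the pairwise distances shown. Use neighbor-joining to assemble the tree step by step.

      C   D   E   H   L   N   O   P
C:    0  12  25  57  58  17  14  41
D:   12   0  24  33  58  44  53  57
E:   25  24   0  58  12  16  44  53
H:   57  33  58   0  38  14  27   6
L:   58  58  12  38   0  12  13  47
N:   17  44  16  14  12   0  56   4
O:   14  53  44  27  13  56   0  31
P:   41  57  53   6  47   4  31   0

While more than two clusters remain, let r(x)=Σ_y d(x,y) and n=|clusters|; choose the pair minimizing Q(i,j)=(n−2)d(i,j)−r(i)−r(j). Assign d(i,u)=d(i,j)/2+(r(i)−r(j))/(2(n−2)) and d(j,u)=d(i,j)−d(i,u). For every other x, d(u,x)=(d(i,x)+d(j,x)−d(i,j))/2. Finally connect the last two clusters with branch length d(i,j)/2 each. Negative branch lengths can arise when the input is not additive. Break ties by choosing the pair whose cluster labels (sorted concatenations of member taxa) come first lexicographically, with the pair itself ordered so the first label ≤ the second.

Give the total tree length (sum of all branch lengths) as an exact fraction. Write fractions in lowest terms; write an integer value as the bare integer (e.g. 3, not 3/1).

347/4

step 1: merge (H,P) at d=6, Q=-436; branch lengths H→5/2, P→7/2; new cluster HP
  updated: d(C,HP)=46, d(D,HP)=42, d(E,HP)=105/2, d(HP,L)=79/2, d(HP,N)=6, d(HP,O)=26
step 2: merge (C,D) at d=12, Q=-345; branch lengths C→-1/10, D→121/10; new cluster CD
  updated: d(CD,E)=37/2, d(CD,HP)=38, d(CD,L)=52, d(CD,N)=49/2, d(CD,O)=55/2
step 3: merge (HP,N) at d=6, Q=-505/2; branch lengths HP→143/16, N→-47/16; new cluster HNP
  updated: d(CD,HNP)=113/4, d(E,HNP)=125/4, d(HNP,L)=91/4, d(HNP,O)=38
step 4: merge (L,O) at d=13, Q=-733/4; branch lengths L→65/24, O→247/24; new cluster LO
  updated: d(CD,LO)=133/4, d(E,LO)=43/2, d(HNP,LO)=191/8
step 5: merge (CD,E) at d=37/2, Q=-457/4; branch lengths CD→183/16, E→113/16; new cluster CDE
  updated: d(CDE,HNP)=41/2, d(CDE,LO)=145/8
step 6: merge (CDE,HNP) at d=41/2, Q=-125/2; branch lengths CDE→59/8, HNP→105/8; new cluster CDEHNP
  updated: d(CDEHNP,LO)=43/4
step 7: merge (CDEHNP,LO) at d=43/4; branch lengths CDEHNP→43/8, LO→43/8; new cluster CDEHLNOP
final tree: ((((C:-1/10,D:121/10):183/16,E:113/16):59/8,((H:5/2,P:7/2):143/16,N:-47/16):105/8):43/8,(L:65/24,O:247/24):43/8)
total length: 347/4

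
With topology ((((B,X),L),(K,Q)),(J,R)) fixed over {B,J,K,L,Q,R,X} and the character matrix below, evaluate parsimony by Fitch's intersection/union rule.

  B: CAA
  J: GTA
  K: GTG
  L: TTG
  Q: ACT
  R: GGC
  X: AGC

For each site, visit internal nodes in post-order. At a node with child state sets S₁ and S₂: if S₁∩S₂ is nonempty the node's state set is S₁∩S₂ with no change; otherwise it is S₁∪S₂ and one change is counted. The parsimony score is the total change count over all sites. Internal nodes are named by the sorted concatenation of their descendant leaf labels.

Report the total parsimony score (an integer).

13

BX@0: {C} ∪ {A} = {A,C} (union, +1)
BLX@0: {A,C} ∪ {T} = {A,C,T} (union, +1)
KQ@0: {G} ∪ {A} = {A,G} (union, +1)
BKLQX@0: {A,C,T} ∩ {A,G} = {A} (intersection, +0)
JR@0: {G} ∩ {G} = {G} (intersection, +0)
BJKLQRX@0: {A} ∪ {G} = {A,G} (union, +1)
BX@1: {A} ∪ {G} = {A,G} (union, +1)
BLX@1: {A,G} ∪ {T} = {A,G,T} (union, +1)
KQ@1: {T} ∪ {C} = {C,T} (union, +1)
BKLQX@1: {A,G,T} ∩ {C,T} = {T} (intersection, +0)
JR@1: {T} ∪ {G} = {G,T} (union, +1)
BJKLQRX@1: {T} ∩ {G,T} = {T} (intersection, +0)
BX@2: {A} ∪ {C} = {A,C} (union, +1)
BLX@2: {A,C} ∪ {G} = {A,C,G} (union, +1)
KQ@2: {G} ∪ {T} = {G,T} (union, +1)
BKLQX@2: {A,C,G} ∩ {G,T} = {G} (intersection, +0)
JR@2: {A} ∪ {C} = {A,C} (union, +1)
BJKLQRX@2: {G} ∪ {A,C} = {A,C,G} (union, +1)
per-site changes: [4, 4, 5]; total = 13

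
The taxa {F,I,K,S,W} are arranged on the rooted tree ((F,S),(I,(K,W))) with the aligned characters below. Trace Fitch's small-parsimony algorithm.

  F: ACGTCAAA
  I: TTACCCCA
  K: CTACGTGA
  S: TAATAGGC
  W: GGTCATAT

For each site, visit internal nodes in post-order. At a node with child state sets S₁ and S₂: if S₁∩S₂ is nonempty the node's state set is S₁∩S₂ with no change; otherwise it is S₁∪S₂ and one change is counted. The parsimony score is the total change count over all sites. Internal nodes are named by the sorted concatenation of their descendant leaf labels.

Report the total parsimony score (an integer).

20

site 0, node FS: F={A} ∪ S={T} → {A,T} (+1)
site 0, node KW: K={C} ∪ W={G} → {C,G} (+1)
site 0, node IKW: I={T} ∪ KW={C,G} → {C,G,T} (+1)
site 0, node FIKSW: FS={A,T} ∩ IKW={C,G,T} → {T} (+0)
site 1, node FS: F={C} ∪ S={A} → {A,C} (+1)
site 1, node KW: K={T} ∪ W={G} → {G,T} (+1)
site 1, node IKW: I={T} ∩ KW={G,T} → {T} (+0)
site 1, node FIKSW: FS={A,C} ∪ IKW={T} → {A,C,T} (+1)
site 2, node FS: F={G} ∪ S={A} → {A,G} (+1)
site 2, node KW: K={A} ∪ W={T} → {A,T} (+1)
site 2, node IKW: I={A} ∩ KW={A,T} → {A} (+0)
site 2, node FIKSW: FS={A,G} ∩ IKW={A} → {A} (+0)
site 3, node FS: F={T} ∩ S={T} → {T} (+0)
site 3, node KW: K={C} ∩ W={C} → {C} (+0)
site 3, node IKW: I={C} ∩ KW={C} → {C} (+0)
site 3, node FIKSW: FS={T} ∪ IKW={C} → {C,T} (+1)
site 4, node FS: F={C} ∪ S={A} → {A,C} (+1)
site 4, node KW: K={G} ∪ W={A} → {A,G} (+1)
site 4, node IKW: I={C} ∪ KW={A,G} → {A,C,G} (+1)
site 4, node FIKSW: FS={A,C} ∩ IKW={A,C,G} → {A,C} (+0)
site 5, node FS: F={A} ∪ S={G} → {A,G} (+1)
site 5, node KW: K={T} ∩ W={T} → {T} (+0)
site 5, node IKW: I={C} ∪ KW={T} → {C,T} (+1)
site 5, node FIKSW: FS={A,G} ∪ IKW={C,T} → {A,C,G,T} (+1)
site 6, node FS: F={A} ∪ S={G} → {A,G} (+1)
site 6, node KW: K={G} ∪ W={A} → {A,G} (+1)
site 6, node IKW: I={C} ∪ KW={A,G} → {A,C,G} (+1)
site 6, node FIKSW: FS={A,G} ∩ IKW={A,C,G} → {A,G} (+0)
site 7, node FS: F={A} ∪ S={C} → {A,C} (+1)
site 7, node KW: K={A} ∪ W={T} → {A,T} (+1)
site 7, node IKW: I={A} ∩ KW={A,T} → {A} (+0)
site 7, node FIKSW: FS={A,C} ∩ IKW={A} → {A} (+0)
per-site changes: [3, 3, 2, 1, 3, 3, 3, 2]; total = 20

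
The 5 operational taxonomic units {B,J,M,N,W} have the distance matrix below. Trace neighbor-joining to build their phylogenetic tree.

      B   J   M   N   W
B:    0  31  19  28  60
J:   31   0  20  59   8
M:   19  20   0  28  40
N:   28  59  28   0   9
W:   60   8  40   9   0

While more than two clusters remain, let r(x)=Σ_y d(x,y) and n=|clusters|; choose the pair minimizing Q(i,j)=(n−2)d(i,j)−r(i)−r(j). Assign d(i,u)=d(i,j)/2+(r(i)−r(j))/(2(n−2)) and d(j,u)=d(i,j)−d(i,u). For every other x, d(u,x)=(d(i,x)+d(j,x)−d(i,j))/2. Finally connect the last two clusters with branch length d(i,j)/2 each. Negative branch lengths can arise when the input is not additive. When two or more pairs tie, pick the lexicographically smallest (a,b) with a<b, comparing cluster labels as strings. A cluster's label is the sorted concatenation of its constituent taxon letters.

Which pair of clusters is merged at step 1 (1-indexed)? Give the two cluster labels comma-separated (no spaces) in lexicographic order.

1. join N+W (d=9, Q=-214) ⇒ NW; edges |N|=17/3, |W|=10/3
  updated: d(B,NW)=79/2, d(J,NW)=29, d(M,NW)=59/2
2. join B+M (d=19, Q=-120) ⇒ BM; edges |B|=59/4, |M|=17/4
  updated: d(BM,J)=16, d(BM,NW)=25
3. join BM+J (d=16, Q=-70) ⇒ BJM; edges |BM|=6, |J|=10
  updated: d(BJM,NW)=19
4. join BJM+NW (d=19) ⇒ BJMNW; edges |BJM|=19/2, |NW|=19/2
final tree: (((B:59/4,M:17/4):6,J:10):19/2,(N:17/3,W:10/3):19/2)
total length: 63

N,W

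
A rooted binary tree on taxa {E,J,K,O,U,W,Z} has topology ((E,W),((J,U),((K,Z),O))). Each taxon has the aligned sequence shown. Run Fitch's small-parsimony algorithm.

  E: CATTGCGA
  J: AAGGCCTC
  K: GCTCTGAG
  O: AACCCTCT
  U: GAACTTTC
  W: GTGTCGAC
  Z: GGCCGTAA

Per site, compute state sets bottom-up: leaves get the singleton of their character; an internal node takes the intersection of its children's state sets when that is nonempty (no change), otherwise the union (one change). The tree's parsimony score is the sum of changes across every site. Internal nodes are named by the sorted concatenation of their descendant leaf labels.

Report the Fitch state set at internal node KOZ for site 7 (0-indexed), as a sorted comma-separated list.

EW@0: {C} ∪ {G} = {C,G} (union, +1)
JU@0: {A} ∪ {G} = {A,G} (union, +1)
KZ@0: {G} ∩ {G} = {G} (intersection, +0)
KOZ@0: {G} ∪ {A} = {A,G} (union, +1)
JKOUZ@0: {A,G} ∩ {A,G} = {A,G} (intersection, +0)
EJKOUWZ@0: {C,G} ∩ {A,G} = {G} (intersection, +0)
EW@1: {A} ∪ {T} = {A,T} (union, +1)
JU@1: {A} ∩ {A} = {A} (intersection, +0)
KZ@1: {C} ∪ {G} = {C,G} (union, +1)
KOZ@1: {C,G} ∪ {A} = {A,C,G} (union, +1)
JKOUZ@1: {A} ∩ {A,C,G} = {A} (intersection, +0)
EJKOUWZ@1: {A,T} ∩ {A} = {A} (intersection, +0)
EW@2: {T} ∪ {G} = {G,T} (union, +1)
JU@2: {G} ∪ {A} = {A,G} (union, +1)
KZ@2: {T} ∪ {C} = {C,T} (union, +1)
KOZ@2: {C,T} ∩ {C} = {C} (intersection, +0)
JKOUZ@2: {A,G} ∪ {C} = {A,C,G} (union, +1)
EJKOUWZ@2: {G,T} ∩ {A,C,G} = {G} (intersection, +0)
EW@3: {T} ∩ {T} = {T} (intersection, +0)
JU@3: {G} ∪ {C} = {C,G} (union, +1)
KZ@3: {C} ∩ {C} = {C} (intersection, +0)
KOZ@3: {C} ∩ {C} = {C} (intersection, +0)
JKOUZ@3: {C,G} ∩ {C} = {C} (intersection, +0)
EJKOUWZ@3: {T} ∪ {C} = {C,T} (union, +1)
EW@4: {G} ∪ {C} = {C,G} (union, +1)
JU@4: {C} ∪ {T} = {C,T} (union, +1)
KZ@4: {T} ∪ {G} = {G,T} (union, +1)
KOZ@4: {G,T} ∪ {C} = {C,G,T} (union, +1)
JKOUZ@4: {C,T} ∩ {C,G,T} = {C,T} (intersection, +0)
EJKOUWZ@4: {C,G} ∩ {C,T} = {C} (intersection, +0)
EW@5: {C} ∪ {G} = {C,G} (union, +1)
JU@5: {C} ∪ {T} = {C,T} (union, +1)
KZ@5: {G} ∪ {T} = {G,T} (union, +1)
KOZ@5: {G,T} ∩ {T} = {T} (intersection, +0)
JKOUZ@5: {C,T} ∩ {T} = {T} (intersection, +0)
EJKOUWZ@5: {C,G} ∪ {T} = {C,G,T} (union, +1)
EW@6: {G} ∪ {A} = {A,G} (union, +1)
JU@6: {T} ∩ {T} = {T} (intersection, +0)
KZ@6: {A} ∩ {A} = {A} (intersection, +0)
KOZ@6: {A} ∪ {C} = {A,C} (union, +1)
JKOUZ@6: {T} ∪ {A,C} = {A,C,T} (union, +1)
EJKOUWZ@6: {A,G} ∩ {A,C,T} = {A} (intersection, +0)
EW@7: {A} ∪ {C} = {A,C} (union, +1)
JU@7: {C} ∩ {C} = {C} (intersection, +0)
KZ@7: {G} ∪ {A} = {A,G} (union, +1)
KOZ@7: {A,G} ∪ {T} = {A,G,T} (union, +1)
JKOUZ@7: {C} ∪ {A,G,T} = {A,C,G,T} (union, +1)
EJKOUWZ@7: {A,C} ∩ {A,C,G,T} = {A,C} (intersection, +0)
per-site changes: [3, 3, 4, 2, 4, 4, 3, 4]; total = 27

A,G,T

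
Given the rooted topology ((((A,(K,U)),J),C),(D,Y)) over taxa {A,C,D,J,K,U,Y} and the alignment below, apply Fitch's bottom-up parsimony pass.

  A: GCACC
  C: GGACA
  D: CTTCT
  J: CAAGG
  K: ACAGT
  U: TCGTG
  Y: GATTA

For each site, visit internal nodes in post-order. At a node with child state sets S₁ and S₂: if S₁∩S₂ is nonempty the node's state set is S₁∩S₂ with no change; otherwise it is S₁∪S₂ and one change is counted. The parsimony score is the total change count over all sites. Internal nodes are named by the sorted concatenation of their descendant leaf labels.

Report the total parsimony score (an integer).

17

[col 0] KU: children K:{A}, U:{T} ∪→ {A,T}; cost 1
[col 0] AKU: children A:{G}, KU:{A,T} ∪→ {A,G,T}; cost 1
[col 0] AJKU: children AKU:{A,G,T}, J:{C} ∪→ {A,C,G,T}; cost 1
[col 0] ACJKU: children AJKU:{A,C,G,T}, C:{G} ∩→ {G}; cost 0
[col 0] DY: children D:{C}, Y:{G} ∪→ {C,G}; cost 1
[col 0] ACDJKUY: children ACJKU:{G}, DY:{C,G} ∩→ {G}; cost 0
[col 1] KU: children K:{C}, U:{C} ∩→ {C}; cost 0
[col 1] AKU: children A:{C}, KU:{C} ∩→ {C}; cost 0
[col 1] AJKU: children AKU:{C}, J:{A} ∪→ {A,C}; cost 1
[col 1] ACJKU: children AJKU:{A,C}, C:{G} ∪→ {A,C,G}; cost 1
[col 1] DY: children D:{T}, Y:{A} ∪→ {A,T}; cost 1
[col 1] ACDJKUY: children ACJKU:{A,C,G}, DY:{A,T} ∩→ {A}; cost 0
[col 2] KU: children K:{A}, U:{G} ∪→ {A,G}; cost 1
[col 2] AKU: children A:{A}, KU:{A,G} ∩→ {A}; cost 0
[col 2] AJKU: children AKU:{A}, J:{A} ∩→ {A}; cost 0
[col 2] ACJKU: children AJKU:{A}, C:{A} ∩→ {A}; cost 0
[col 2] DY: children D:{T}, Y:{T} ∩→ {T}; cost 0
[col 2] ACDJKUY: children ACJKU:{A}, DY:{T} ∪→ {A,T}; cost 1
[col 3] KU: children K:{G}, U:{T} ∪→ {G,T}; cost 1
[col 3] AKU: children A:{C}, KU:{G,T} ∪→ {C,G,T}; cost 1
[col 3] AJKU: children AKU:{C,G,T}, J:{G} ∩→ {G}; cost 0
[col 3] ACJKU: children AJKU:{G}, C:{C} ∪→ {C,G}; cost 1
[col 3] DY: children D:{C}, Y:{T} ∪→ {C,T}; cost 1
[col 3] ACDJKUY: children ACJKU:{C,G}, DY:{C,T} ∩→ {C}; cost 0
[col 4] KU: children K:{T}, U:{G} ∪→ {G,T}; cost 1
[col 4] AKU: children A:{C}, KU:{G,T} ∪→ {C,G,T}; cost 1
[col 4] AJKU: children AKU:{C,G,T}, J:{G} ∩→ {G}; cost 0
[col 4] ACJKU: children AJKU:{G}, C:{A} ∪→ {A,G}; cost 1
[col 4] DY: children D:{T}, Y:{A} ∪→ {A,T}; cost 1
[col 4] ACDJKUY: children ACJKU:{A,G}, DY:{A,T} ∩→ {A}; cost 0
per-site changes: [4, 3, 2, 4, 4]; total = 17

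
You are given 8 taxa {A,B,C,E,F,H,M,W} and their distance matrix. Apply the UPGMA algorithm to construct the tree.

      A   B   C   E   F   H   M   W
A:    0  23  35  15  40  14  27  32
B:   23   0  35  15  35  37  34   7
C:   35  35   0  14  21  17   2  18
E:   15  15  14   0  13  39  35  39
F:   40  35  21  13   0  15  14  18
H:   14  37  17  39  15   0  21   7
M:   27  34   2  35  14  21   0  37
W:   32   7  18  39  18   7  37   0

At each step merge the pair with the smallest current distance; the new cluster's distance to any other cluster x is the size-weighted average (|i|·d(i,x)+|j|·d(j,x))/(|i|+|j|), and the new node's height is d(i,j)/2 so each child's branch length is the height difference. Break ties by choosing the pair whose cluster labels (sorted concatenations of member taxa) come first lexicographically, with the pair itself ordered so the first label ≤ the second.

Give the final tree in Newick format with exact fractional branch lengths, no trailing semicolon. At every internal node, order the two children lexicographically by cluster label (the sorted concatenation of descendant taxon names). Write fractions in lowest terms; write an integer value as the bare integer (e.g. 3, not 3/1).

(((A:7,H:7):43/8,(B:7/2,W:7/2):71/8):11/8,((C:1,M:1):19/2,(E:13/2,F:13/2):4):13/4)

step 1: merge (C,M) at d=2; branch lengths C→1, M→1; new cluster CM
  updated: d(A,CM)=31, d(B,CM)=69/2, d(CM,E)=49/2, d(CM,F)=35/2, d(CM,H)=19, d(CM,W)=55/2
step 2: merge (B,W) at d=7; branch lengths B→7/2, W→7/2; new cluster BW
  updated: d(A,BW)=55/2, d(BW,CM)=31, d(BW,E)=27, d(BW,F)=53/2, d(BW,H)=22
step 3: merge (E,F) at d=13; branch lengths E→13/2, F→13/2; new cluster EF
  updated: d(A,EF)=55/2, d(BW,EF)=107/4, d(CM,EF)=21, d(EF,H)=27
step 4: merge (A,H) at d=14; branch lengths A→7, H→7; new cluster AH
  updated: d(AH,BW)=99/4, d(AH,CM)=25, d(AH,EF)=109/4
step 5: merge (CM,EF) at d=21; branch lengths CM→19/2, EF→4; new cluster CEFM
  updated: d(AH,CEFM)=209/8, d(BW,CEFM)=231/8
step 6: merge (AH,BW) at d=99/4; branch lengths AH→43/8, BW→71/8; new cluster ABHW
  updated: d(ABHW,CEFM)=55/2
step 7: merge (ABHW,CEFM) at d=55/2; branch lengths ABHW→11/8, CEFM→13/4; new cluster ABCEFHMW
final tree: (((A:7,H:7):43/8,(B:7/2,W:7/2):71/8):11/8,((C:1,M:1):19/2,(E:13/2,F:13/2):4):13/4)
total length: 547/8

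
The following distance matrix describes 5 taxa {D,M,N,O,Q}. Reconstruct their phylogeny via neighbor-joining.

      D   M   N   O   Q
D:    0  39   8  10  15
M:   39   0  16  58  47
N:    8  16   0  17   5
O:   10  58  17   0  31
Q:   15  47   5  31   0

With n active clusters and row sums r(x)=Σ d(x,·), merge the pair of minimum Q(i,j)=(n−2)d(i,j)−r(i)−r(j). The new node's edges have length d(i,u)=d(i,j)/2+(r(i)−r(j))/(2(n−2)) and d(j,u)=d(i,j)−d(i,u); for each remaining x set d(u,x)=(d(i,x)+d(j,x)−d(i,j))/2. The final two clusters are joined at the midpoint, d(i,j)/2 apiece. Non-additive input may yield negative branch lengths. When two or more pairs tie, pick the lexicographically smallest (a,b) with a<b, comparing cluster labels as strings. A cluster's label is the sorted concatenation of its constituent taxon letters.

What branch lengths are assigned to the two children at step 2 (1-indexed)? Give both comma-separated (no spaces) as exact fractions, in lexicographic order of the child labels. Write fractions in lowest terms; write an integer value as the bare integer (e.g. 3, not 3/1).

35/4,37/4

step 1: merge (D,O) at d=10, Q=-158; branch lengths D→-7/3, O→37/3; new cluster DO
  updated: d(DO,M)=87/2, d(DO,N)=15/2, d(DO,Q)=18
step 2: merge (DO,Q) at d=18, Q=-103; branch lengths DO→35/4, Q→37/4; new cluster DOQ
  updated: d(DOQ,M)=145/4, d(DOQ,N)=-11/4
step 3: merge (DOQ,M) at d=145/4, Q=-99/2; branch lengths DOQ→35/4, M→55/2; new cluster DMOQ
  updated: d(DMOQ,N)=-23/2
step 4: merge (DMOQ,N) at d=-23/2; branch lengths DMOQ→-23/4, N→-23/4; new cluster DMNOQ
final tree: ((((D:-7/3,O:37/3):35/4,Q:37/4):35/4,M:55/2):-23/4,N:-23/4)
total length: 211/4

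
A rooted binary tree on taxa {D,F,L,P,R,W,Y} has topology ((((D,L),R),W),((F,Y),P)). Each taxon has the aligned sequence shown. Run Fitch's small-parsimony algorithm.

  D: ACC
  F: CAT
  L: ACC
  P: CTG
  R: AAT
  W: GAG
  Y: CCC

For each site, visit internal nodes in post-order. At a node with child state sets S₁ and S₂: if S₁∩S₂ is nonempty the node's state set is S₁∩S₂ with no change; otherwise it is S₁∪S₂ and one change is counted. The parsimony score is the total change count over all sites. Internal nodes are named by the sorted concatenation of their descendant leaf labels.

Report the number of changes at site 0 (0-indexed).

DL@0: {A} ∩ {A} = {A} (intersection, +0)
DLR@0: {A} ∩ {A} = {A} (intersection, +0)
DLRW@0: {A} ∪ {G} = {A,G} (union, +1)
FY@0: {C} ∩ {C} = {C} (intersection, +0)
FPY@0: {C} ∩ {C} = {C} (intersection, +0)
DFLPRWY@0: {A,G} ∪ {C} = {A,C,G} (union, +1)
DL@1: {C} ∩ {C} = {C} (intersection, +0)
DLR@1: {C} ∪ {A} = {A,C} (union, +1)
DLRW@1: {A,C} ∩ {A} = {A} (intersection, +0)
FY@1: {A} ∪ {C} = {A,C} (union, +1)
FPY@1: {A,C} ∪ {T} = {A,C,T} (union, +1)
DFLPRWY@1: {A} ∩ {A,C,T} = {A} (intersection, +0)
DL@2: {C} ∩ {C} = {C} (intersection, +0)
DLR@2: {C} ∪ {T} = {C,T} (union, +1)
DLRW@2: {C,T} ∪ {G} = {C,G,T} (union, +1)
FY@2: {T} ∪ {C} = {C,T} (union, +1)
FPY@2: {C,T} ∪ {G} = {C,G,T} (union, +1)
DFLPRWY@2: {C,G,T} ∩ {C,G,T} = {C,G,T} (intersection, +0)
per-site changes: [2, 3, 4]; total = 9

2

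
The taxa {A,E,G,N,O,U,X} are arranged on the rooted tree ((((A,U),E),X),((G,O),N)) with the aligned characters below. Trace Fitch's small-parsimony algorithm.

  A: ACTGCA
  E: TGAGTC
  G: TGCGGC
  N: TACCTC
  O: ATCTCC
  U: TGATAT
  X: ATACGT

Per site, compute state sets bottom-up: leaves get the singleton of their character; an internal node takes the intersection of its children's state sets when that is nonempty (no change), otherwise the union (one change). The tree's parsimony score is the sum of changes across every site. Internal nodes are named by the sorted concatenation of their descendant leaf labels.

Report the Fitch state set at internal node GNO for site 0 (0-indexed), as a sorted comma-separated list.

T

site 0, node AU: A={A} ∪ U={T} → {A,T} (+1)
site 0, node AEU: AU={A,T} ∩ E={T} → {T} (+0)
site 0, node AEUX: AEU={T} ∪ X={A} → {A,T} (+1)
site 0, node GO: G={T} ∪ O={A} → {A,T} (+1)
site 0, node GNO: GO={A,T} ∩ N={T} → {T} (+0)
site 0, node AEGNOUX: AEUX={A,T} ∩ GNO={T} → {T} (+0)
site 1, node AU: A={C} ∪ U={G} → {C,G} (+1)
site 1, node AEU: AU={C,G} ∩ E={G} → {G} (+0)
site 1, node AEUX: AEU={G} ∪ X={T} → {G,T} (+1)
site 1, node GO: G={G} ∪ O={T} → {G,T} (+1)
site 1, node GNO: GO={G,T} ∪ N={A} → {A,G,T} (+1)
site 1, node AEGNOUX: AEUX={G,T} ∩ GNO={A,G,T} → {G,T} (+0)
site 2, node AU: A={T} ∪ U={A} → {A,T} (+1)
site 2, node AEU: AU={A,T} ∩ E={A} → {A} (+0)
site 2, node AEUX: AEU={A} ∩ X={A} → {A} (+0)
site 2, node GO: G={C} ∩ O={C} → {C} (+0)
site 2, node GNO: GO={C} ∩ N={C} → {C} (+0)
site 2, node AEGNOUX: AEUX={A} ∪ GNO={C} → {A,C} (+1)
site 3, node AU: A={G} ∪ U={T} → {G,T} (+1)
site 3, node AEU: AU={G,T} ∩ E={G} → {G} (+0)
site 3, node AEUX: AEU={G} ∪ X={C} → {C,G} (+1)
site 3, node GO: G={G} ∪ O={T} → {G,T} (+1)
site 3, node GNO: GO={G,T} ∪ N={C} → {C,G,T} (+1)
site 3, node AEGNOUX: AEUX={C,G} ∩ GNO={C,G,T} → {C,G} (+0)
site 4, node AU: A={C} ∪ U={A} → {A,C} (+1)
site 4, node AEU: AU={A,C} ∪ E={T} → {A,C,T} (+1)
site 4, node AEUX: AEU={A,C,T} ∪ X={G} → {A,C,G,T} (+1)
site 4, node GO: G={G} ∪ O={C} → {C,G} (+1)
site 4, node GNO: GO={C,G} ∪ N={T} → {C,G,T} (+1)
site 4, node AEGNOUX: AEUX={A,C,G,T} ∩ GNO={C,G,T} → {C,G,T} (+0)
site 5, node AU: A={A} ∪ U={T} → {A,T} (+1)
site 5, node AEU: AU={A,T} ∪ E={C} → {A,C,T} (+1)
site 5, node AEUX: AEU={A,C,T} ∩ X={T} → {T} (+0)
site 5, node GO: G={C} ∩ O={C} → {C} (+0)
site 5, node GNO: GO={C} ∩ N={C} → {C} (+0)
site 5, node AEGNOUX: AEUX={T} ∪ GNO={C} → {C,T} (+1)
per-site changes: [3, 4, 2, 4, 5, 3]; total = 21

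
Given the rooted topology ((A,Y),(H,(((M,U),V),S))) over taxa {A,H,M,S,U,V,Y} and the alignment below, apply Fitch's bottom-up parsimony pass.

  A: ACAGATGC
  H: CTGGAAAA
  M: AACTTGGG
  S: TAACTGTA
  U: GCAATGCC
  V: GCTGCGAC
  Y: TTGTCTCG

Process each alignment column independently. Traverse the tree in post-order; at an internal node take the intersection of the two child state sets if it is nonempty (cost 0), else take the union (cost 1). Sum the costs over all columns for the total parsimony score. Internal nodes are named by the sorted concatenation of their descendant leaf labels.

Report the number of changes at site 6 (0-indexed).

5

AY@0: {A} ∪ {T} = {A,T} (union, +1)
MU@0: {A} ∪ {G} = {A,G} (union, +1)
MUV@0: {A,G} ∩ {G} = {G} (intersection, +0)
MSUV@0: {G} ∪ {T} = {G,T} (union, +1)
HMSUV@0: {C} ∪ {G,T} = {C,G,T} (union, +1)
AHMSUVY@0: {A,T} ∩ {C,G,T} = {T} (intersection, +0)
AY@1: {C} ∪ {T} = {C,T} (union, +1)
MU@1: {A} ∪ {C} = {A,C} (union, +1)
MUV@1: {A,C} ∩ {C} = {C} (intersection, +0)
MSUV@1: {C} ∪ {A} = {A,C} (union, +1)
HMSUV@1: {T} ∪ {A,C} = {A,C,T} (union, +1)
AHMSUVY@1: {C,T} ∩ {A,C,T} = {C,T} (intersection, +0)
AY@2: {A} ∪ {G} = {A,G} (union, +1)
MU@2: {C} ∪ {A} = {A,C} (union, +1)
MUV@2: {A,C} ∪ {T} = {A,C,T} (union, +1)
MSUV@2: {A,C,T} ∩ {A} = {A} (intersection, +0)
HMSUV@2: {G} ∪ {A} = {A,G} (union, +1)
AHMSUVY@2: {A,G} ∩ {A,G} = {A,G} (intersection, +0)
AY@3: {G} ∪ {T} = {G,T} (union, +1)
MU@3: {T} ∪ {A} = {A,T} (union, +1)
MUV@3: {A,T} ∪ {G} = {A,G,T} (union, +1)
MSUV@3: {A,G,T} ∪ {C} = {A,C,G,T} (union, +1)
HMSUV@3: {G} ∩ {A,C,G,T} = {G} (intersection, +0)
AHMSUVY@3: {G,T} ∩ {G} = {G} (intersection, +0)
AY@4: {A} ∪ {C} = {A,C} (union, +1)
MU@4: {T} ∩ {T} = {T} (intersection, +0)
MUV@4: {T} ∪ {C} = {C,T} (union, +1)
MSUV@4: {C,T} ∩ {T} = {T} (intersection, +0)
HMSUV@4: {A} ∪ {T} = {A,T} (union, +1)
AHMSUVY@4: {A,C} ∩ {A,T} = {A} (intersection, +0)
AY@5: {T} ∩ {T} = {T} (intersection, +0)
MU@5: {G} ∩ {G} = {G} (intersection, +0)
MUV@5: {G} ∩ {G} = {G} (intersection, +0)
MSUV@5: {G} ∩ {G} = {G} (intersection, +0)
HMSUV@5: {A} ∪ {G} = {A,G} (union, +1)
AHMSUVY@5: {T} ∪ {A,G} = {A,G,T} (union, +1)
AY@6: {G} ∪ {C} = {C,G} (union, +1)
MU@6: {G} ∪ {C} = {C,G} (union, +1)
MUV@6: {C,G} ∪ {A} = {A,C,G} (union, +1)
MSUV@6: {A,C,G} ∪ {T} = {A,C,G,T} (union, +1)
HMSUV@6: {A} ∩ {A,C,G,T} = {A} (intersection, +0)
AHMSUVY@6: {C,G} ∪ {A} = {A,C,G} (union, +1)
AY@7: {C} ∪ {G} = {C,G} (union, +1)
MU@7: {G} ∪ {C} = {C,G} (union, +1)
MUV@7: {C,G} ∩ {C} = {C} (intersection, +0)
MSUV@7: {C} ∪ {A} = {A,C} (union, +1)
HMSUV@7: {A} ∩ {A,C} = {A} (intersection, +0)
AHMSUVY@7: {C,G} ∪ {A} = {A,C,G} (union, +1)
per-site changes: [4, 4, 4, 4, 3, 2, 5, 4]; total = 30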